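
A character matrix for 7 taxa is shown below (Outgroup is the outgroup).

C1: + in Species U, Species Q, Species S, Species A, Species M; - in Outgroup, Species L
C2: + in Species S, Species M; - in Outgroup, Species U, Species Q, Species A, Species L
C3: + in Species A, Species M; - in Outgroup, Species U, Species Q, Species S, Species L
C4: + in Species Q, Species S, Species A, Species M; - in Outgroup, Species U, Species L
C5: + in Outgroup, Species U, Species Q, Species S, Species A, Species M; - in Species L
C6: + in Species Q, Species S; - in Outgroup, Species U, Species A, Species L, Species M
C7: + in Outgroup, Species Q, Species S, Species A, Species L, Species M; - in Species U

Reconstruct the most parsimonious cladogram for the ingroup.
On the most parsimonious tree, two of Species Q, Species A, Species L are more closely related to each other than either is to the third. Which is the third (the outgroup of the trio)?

Species L

Character polarity is set by the outgroup: the derived state is whichever differs from the outgroup's state, so for C5, C7 the derived state is '-', and for the remaining characters it is '+'.
Only Species A, Species M, Species Q, Species S, and Species U show the derived state '+' for C1, supporting them as a clade.
C2 (state '+') occurs in Species M and Species S but conflicts with the nesting implied by the other characters — most parsimoniously interpreted as homoplasy.
C3: derived state '+' in Species A and Species M only — synapomorphy for {Species A, Species M}.
C4 (derived state '+') is shared by Species A, Species M, Species Q, and Species S — a synapomorphy uniting that clade.
C5 (derived state '-') is unique to Species L (autapomorphy; uninformative for grouping).
C6: derived state '+' in Species Q and Species S only — synapomorphy for {Species Q, Species S}.
C7: derived state '-' in Species U only — an autapomorphy, so it tells us nothing about relationships among taxa.
Most parsimonious ingroup topology: ((Species U,((Species Q,Species S),(Species A,Species M))),Species L).
Species A and Species Q share a more recent common ancestor with each other than either does with Species L, so Species L is the least closely related of the three.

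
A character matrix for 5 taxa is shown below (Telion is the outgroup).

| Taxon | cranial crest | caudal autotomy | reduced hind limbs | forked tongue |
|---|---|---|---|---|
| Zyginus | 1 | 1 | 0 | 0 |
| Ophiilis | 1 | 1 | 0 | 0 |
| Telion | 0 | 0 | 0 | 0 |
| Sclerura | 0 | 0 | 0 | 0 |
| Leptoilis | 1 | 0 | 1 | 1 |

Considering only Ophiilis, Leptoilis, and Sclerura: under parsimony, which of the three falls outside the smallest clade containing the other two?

Sclerura

The outgroup has state '0' for every character, so '1' is the derived state throughout.
cranial crest (derived state '1') is shared by Leptoilis, Ophiilis, and Zyginus — a synapomorphy uniting that clade.
caudal autotomy (derived state '1') is shared by Ophiilis and Zyginus — a synapomorphy uniting that clade.
reduced hind limbs: derived state '1' in Leptoilis only — an autapomorphy, so it tells us nothing about relationships among taxa.
forked tongue (derived state '1') is unique to Leptoilis (autapomorphy; uninformative for grouping).
Most parsimonious ingroup topology: (Sclerura,((Zyginus,Ophiilis),Leptoilis)).
Leptoilis and Ophiilis share a more recent common ancestor with each other than either does with Sclerura, so Sclerura is the least closely related of the three.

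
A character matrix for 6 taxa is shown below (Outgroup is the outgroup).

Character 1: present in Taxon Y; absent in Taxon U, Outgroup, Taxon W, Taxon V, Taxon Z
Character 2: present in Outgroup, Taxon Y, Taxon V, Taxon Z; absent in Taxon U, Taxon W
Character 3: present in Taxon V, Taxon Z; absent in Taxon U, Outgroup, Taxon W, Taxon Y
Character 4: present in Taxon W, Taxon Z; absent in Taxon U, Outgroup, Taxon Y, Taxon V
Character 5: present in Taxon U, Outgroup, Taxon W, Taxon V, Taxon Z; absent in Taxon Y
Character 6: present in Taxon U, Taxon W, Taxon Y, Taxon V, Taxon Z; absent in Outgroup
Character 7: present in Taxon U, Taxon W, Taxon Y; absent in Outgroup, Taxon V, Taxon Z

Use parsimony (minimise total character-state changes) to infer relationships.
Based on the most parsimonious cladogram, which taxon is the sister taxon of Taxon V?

Character polarity is set by the outgroup: the derived state is whichever differs from the outgroup's state, so for Character 2, Character 5 the derived state is 'absent', and for the remaining characters it is 'present'.
Character 1: derived state 'present' in Taxon Y only — an autapomorphy, so it tells us nothing about relationships among taxa.
Character 2 (derived state 'absent') is shared by Taxon U and Taxon W — a synapomorphy uniting that clade.
Character 3 (derived state 'present') is shared by Taxon V and Taxon Z — a synapomorphy uniting that clade.
Character 4 groups Taxon W and Taxon Z, which is incompatible with the clades supported by the remaining characters; treating it as convergent (homoplasy) costs fewer steps than any alternative tree.
Character 5 (derived state 'absent') is unique to Taxon Y (autapomorphy; uninformative for grouping).
All ingroup taxa share the derived state 'present' for Character 6; it defines the ingroup but does not resolve relationships within it.
Only Taxon U, Taxon W, and Taxon Y show the derived state 'present' for Character 7, supporting them as a clade.
Most parsimonious ingroup topology: ((Taxon Y,(Taxon U,Taxon W)),(Taxon Z,Taxon V)).
Taxon V and Taxon Z form a cherry on this tree, so they are sister taxa.

Taxon Z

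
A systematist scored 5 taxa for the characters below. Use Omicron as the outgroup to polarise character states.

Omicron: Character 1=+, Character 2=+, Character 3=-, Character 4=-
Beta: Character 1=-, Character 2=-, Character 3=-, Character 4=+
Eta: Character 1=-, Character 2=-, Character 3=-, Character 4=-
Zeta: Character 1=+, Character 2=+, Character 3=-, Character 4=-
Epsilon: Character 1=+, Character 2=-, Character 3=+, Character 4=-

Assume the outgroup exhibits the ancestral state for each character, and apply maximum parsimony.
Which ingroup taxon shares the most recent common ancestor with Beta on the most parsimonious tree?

Eta

Character polarity is set by the outgroup: the derived state is whichever differs from the outgroup's state, so for Character 1, Character 2 the derived state is '-', and for the remaining characters it is '+'.
Character 1 (derived state '-') is shared by Beta and Eta — a synapomorphy uniting that clade.
Character 2: derived state '-' in Beta, Epsilon, and Eta only — synapomorphy for {Beta, Epsilon, Eta}.
Character 3 (derived state '+') is unique to Epsilon (autapomorphy; uninformative for grouping).
Character 4 (derived state '+') is unique to Beta (autapomorphy; uninformative for grouping).
Most parsimonious ingroup topology: (((Beta,Eta),Epsilon),Zeta).
Beta and Eta form a cherry on this tree, so they are sister taxa.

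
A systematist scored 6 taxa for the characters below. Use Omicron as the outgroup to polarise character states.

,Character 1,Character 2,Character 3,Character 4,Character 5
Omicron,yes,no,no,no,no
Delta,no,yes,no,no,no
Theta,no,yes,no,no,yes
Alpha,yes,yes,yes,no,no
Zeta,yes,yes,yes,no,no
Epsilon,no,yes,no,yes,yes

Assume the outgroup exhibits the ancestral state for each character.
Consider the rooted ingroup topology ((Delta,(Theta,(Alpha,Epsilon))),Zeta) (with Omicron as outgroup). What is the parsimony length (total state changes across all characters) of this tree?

8

Map each character onto ((Delta,(Theta,(Alpha,Epsilon))),Zeta) (rooted by Omicron) and count the minimum state changes it requires (Fitch parsimony):
Character 1: 2; Character 2: 1; Character 3: 2; Character 4: 1; Character 5: 2.
Total tree length = 8.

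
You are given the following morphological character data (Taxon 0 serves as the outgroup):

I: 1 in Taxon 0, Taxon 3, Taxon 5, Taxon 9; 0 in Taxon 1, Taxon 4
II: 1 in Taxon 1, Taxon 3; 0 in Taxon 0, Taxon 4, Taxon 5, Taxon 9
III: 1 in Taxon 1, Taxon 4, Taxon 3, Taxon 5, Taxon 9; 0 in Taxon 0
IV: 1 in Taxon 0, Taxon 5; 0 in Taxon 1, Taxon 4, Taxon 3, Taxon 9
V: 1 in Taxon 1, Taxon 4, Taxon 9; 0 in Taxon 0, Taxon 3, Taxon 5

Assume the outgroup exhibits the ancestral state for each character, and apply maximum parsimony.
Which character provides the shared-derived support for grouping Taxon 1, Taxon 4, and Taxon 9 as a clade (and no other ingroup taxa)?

Character polarity is set by the outgroup: the derived state is whichever differs from the outgroup's state, so for I, IV the derived state is '0', and for the remaining characters it is '1'.
I (derived state '0') is shared by Taxon 1 and Taxon 4 — a synapomorphy uniting that clade.
II (state '1') occurs in Taxon 1 and Taxon 3 but conflicts with the nesting implied by the other characters — most parsimoniously interpreted as homoplasy.
III (derived state '1') is shared by all ingroup taxa — unites the whole ingroup.
Only Taxon 1, Taxon 3, Taxon 4, and Taxon 9 show the derived state '0' for IV, supporting them as a clade.
V (derived state '1') is shared by Taxon 1, Taxon 4, and Taxon 9 — a synapomorphy uniting that clade.
Most parsimonious ingroup topology: ((((Taxon 1,Taxon 4),Taxon 9),Taxon 3),Taxon 5).
The clade {Taxon 1, Taxon 4, Taxon 9} is supported by V: its derived state '1' occurs in exactly those taxa and in no other taxon (including the outgroup).

V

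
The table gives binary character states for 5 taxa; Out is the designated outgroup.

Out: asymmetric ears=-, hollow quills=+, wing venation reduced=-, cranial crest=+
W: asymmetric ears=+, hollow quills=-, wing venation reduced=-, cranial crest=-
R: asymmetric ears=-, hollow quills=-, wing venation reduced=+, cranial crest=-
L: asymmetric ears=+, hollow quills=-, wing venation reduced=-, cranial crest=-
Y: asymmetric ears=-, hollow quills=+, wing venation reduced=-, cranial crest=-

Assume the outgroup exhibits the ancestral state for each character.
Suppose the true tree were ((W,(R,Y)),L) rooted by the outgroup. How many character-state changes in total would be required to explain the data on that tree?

Map each character onto ((W,(R,Y)),L) (rooted by Out) and count the minimum state changes it requires (Fitch parsimony):
asymmetric ears: 2; hollow quills: 2; wing venation reduced: 1; cranial crest: 1.
Total tree length = 6.

6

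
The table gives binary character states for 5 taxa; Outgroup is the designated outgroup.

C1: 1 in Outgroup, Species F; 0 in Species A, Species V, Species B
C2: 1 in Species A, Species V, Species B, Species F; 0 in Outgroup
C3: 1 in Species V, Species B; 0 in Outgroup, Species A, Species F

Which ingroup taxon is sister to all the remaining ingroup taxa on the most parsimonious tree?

Species F

Character polarity is set by the outgroup: the derived state is whichever differs from the outgroup's state, so for C1 the derived state is '0', and for the remaining characters it is '1'.
C1 (derived state '0') is shared by Species A, Species B, and Species V — a synapomorphy uniting that clade.
All ingroup taxa share the derived state '1' for C2; it defines the ingroup but does not resolve relationships within it.
Only Species B and Species V show the derived state '1' for C3, supporting them as a clade.
Most parsimonious ingroup topology: ((Species A,(Species V,Species B)),Species F).
Species F is sister to the clade containing all other ingroup taxa, so it is the earliest-diverging (most basal) ingroup lineage.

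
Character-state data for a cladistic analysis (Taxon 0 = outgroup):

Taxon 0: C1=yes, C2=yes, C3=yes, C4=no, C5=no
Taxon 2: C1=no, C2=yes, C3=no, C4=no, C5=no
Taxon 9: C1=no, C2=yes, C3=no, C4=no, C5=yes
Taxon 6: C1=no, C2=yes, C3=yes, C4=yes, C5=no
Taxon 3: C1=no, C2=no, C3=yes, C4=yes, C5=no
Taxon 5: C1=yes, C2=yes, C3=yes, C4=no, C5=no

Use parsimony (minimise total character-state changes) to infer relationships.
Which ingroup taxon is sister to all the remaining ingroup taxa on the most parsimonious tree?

Character polarity is set by the outgroup: the derived state is whichever differs from the outgroup's state, so for C1, C2, C3 the derived state is 'no', and for the remaining characters it is 'yes'.
C1: derived state 'no' in Taxon 2, Taxon 3, Taxon 6, and Taxon 9 only — synapomorphy for {Taxon 2, Taxon 3, Taxon 6, Taxon 9}.
C2: derived state 'no' in Taxon 3 only — an autapomorphy, so it tells us nothing about relationships among taxa.
Only Taxon 2 and Taxon 9 show the derived state 'no' for C3, supporting them as a clade.
Only Taxon 3 and Taxon 6 show the derived state 'yes' for C4, supporting them as a clade.
C5: derived state 'yes' in Taxon 9 only — an autapomorphy, so it tells us nothing about relationships among taxa.
Most parsimonious ingroup topology: (((Taxon 2,Taxon 9),(Taxon 6,Taxon 3)),Taxon 5).
Taxon 5 is sister to the clade containing all other ingroup taxa, so it is the earliest-diverging (most basal) ingroup lineage.

Taxon 5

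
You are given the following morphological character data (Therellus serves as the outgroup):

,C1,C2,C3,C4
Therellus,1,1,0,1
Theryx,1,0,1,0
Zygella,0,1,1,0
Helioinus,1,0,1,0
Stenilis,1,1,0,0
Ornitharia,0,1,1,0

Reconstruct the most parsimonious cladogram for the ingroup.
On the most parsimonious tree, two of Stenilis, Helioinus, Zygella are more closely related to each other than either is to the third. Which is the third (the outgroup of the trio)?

Character polarity is set by the outgroup: the derived state is whichever differs from the outgroup's state, so for C1, C2, C4 the derived state is '0', and for the remaining characters it is '1'.
C1 (derived state '0') is shared by Ornitharia and Zygella — a synapomorphy uniting that clade.
C2 (derived state '0') is shared by Helioinus and Theryx — a synapomorphy uniting that clade.
C3 (derived state '1') is shared by Helioinus, Ornitharia, Theryx, and Zygella — a synapomorphy uniting that clade.
C4 (derived state '0') is shared by all ingroup taxa — unites the whole ingroup.
Most parsimonious ingroup topology: (((Helioinus,Theryx),(Zygella,Ornitharia)),Stenilis).
Zygella and Helioinus share a more recent common ancestor with each other than either does with Stenilis, so Stenilis is the least closely related of the three.

Stenilis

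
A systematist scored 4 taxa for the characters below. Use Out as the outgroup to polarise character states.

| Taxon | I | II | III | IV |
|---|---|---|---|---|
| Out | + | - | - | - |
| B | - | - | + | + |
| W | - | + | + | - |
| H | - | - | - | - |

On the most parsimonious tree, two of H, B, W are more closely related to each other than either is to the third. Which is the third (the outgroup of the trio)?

Character polarity is set by the outgroup: the derived state is whichever differs from the outgroup's state, so for I the derived state is '-', and for the remaining characters it is '+'.
All ingroup taxa share the derived state '-' for I; it defines the ingroup but does not resolve relationships within it.
II: derived state '+' in W only — an autapomorphy, so it tells us nothing about relationships among taxa.
Only B and W show the derived state '+' for III, supporting them as a clade.
IV: derived state '+' in B only — an autapomorphy, so it tells us nothing about relationships among taxa.
Most parsimonious ingroup topology: ((B,W),H).
W and B share a more recent common ancestor with each other than either does with H, so H is the least closely related of the three.

H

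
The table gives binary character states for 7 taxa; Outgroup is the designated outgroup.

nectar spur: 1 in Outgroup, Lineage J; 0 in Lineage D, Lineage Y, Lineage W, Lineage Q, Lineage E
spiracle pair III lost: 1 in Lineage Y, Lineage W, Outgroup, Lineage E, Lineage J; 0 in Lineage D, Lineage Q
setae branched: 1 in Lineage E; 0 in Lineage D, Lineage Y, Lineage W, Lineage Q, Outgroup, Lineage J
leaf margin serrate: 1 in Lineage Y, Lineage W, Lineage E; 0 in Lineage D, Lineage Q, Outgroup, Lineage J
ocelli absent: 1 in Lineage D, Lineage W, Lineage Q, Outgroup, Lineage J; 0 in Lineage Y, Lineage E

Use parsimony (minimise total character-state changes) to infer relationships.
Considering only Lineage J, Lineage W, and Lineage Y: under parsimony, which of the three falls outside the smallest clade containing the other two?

Lineage J

Character polarity is set by the outgroup: the derived state is whichever differs from the outgroup's state, so for nectar spur, spiracle pair III lost, ocelli absent the derived state is '0', and for the remaining characters it is '1'.
nectar spur (derived state '0') is shared by Lineage D, Lineage E, Lineage Q, Lineage W, and Lineage Y — a synapomorphy uniting that clade.
Only Lineage D and Lineage Q show the derived state '0' for spiracle pair III lost, supporting them as a clade.
setae branched: derived state '1' in Lineage E only — an autapomorphy, so it tells us nothing about relationships among taxa.
leaf margin serrate (derived state '1') is shared by Lineage E, Lineage W, and Lineage Y — a synapomorphy uniting that clade.
ocelli absent: derived state '0' in Lineage E and Lineage Y only — synapomorphy for {Lineage E, Lineage Y}.
Most parsimonious ingroup topology: ((((Lineage Y,Lineage E),Lineage W),(Lineage D,Lineage Q)),Lineage J).
Lineage Y and Lineage W share a more recent common ancestor with each other than either does with Lineage J, so Lineage J is the least closely related of the three.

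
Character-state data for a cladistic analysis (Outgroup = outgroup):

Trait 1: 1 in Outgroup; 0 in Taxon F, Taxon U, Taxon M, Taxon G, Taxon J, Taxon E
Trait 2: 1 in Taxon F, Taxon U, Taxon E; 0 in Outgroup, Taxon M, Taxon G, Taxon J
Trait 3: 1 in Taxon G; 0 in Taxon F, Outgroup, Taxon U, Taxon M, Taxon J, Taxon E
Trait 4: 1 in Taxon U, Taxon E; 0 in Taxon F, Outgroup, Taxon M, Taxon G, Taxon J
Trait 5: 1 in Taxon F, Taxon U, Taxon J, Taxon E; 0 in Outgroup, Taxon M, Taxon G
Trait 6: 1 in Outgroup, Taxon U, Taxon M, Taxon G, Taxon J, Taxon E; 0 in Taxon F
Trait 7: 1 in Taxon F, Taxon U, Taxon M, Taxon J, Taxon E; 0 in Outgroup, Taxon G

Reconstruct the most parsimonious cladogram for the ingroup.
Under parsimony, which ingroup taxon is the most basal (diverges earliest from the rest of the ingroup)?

Taxon G

Character polarity is set by the outgroup: the derived state is whichever differs from the outgroup's state, so for Trait 1, Trait 6 the derived state is '0', and for the remaining characters it is '1'.
Trait 1 (derived state '0') is shared by all ingroup taxa — unites the whole ingroup.
Trait 2: derived state '1' in Taxon E, Taxon F, and Taxon U only — synapomorphy for {Taxon E, Taxon F, Taxon U}.
Trait 3 (derived state '1') is unique to Taxon G (autapomorphy; uninformative for grouping).
Trait 4 (derived state '1') is shared by Taxon E and Taxon U — a synapomorphy uniting that clade.
Trait 5: derived state '1' in Taxon E, Taxon F, Taxon J, and Taxon U only — synapomorphy for {Taxon E, Taxon F, Taxon J, Taxon U}.
Trait 6 (derived state '0') is unique to Taxon F (autapomorphy; uninformative for grouping).
Trait 7 (derived state '1') is shared by Taxon E, Taxon F, Taxon J, Taxon M, and Taxon U — a synapomorphy uniting that clade.
Most parsimonious ingroup topology: (((Taxon J,((Taxon E,Taxon U),Taxon F)),Taxon M),Taxon G).
Taxon G is sister to the clade containing all other ingroup taxa, so it is the earliest-diverging (most basal) ingroup lineage.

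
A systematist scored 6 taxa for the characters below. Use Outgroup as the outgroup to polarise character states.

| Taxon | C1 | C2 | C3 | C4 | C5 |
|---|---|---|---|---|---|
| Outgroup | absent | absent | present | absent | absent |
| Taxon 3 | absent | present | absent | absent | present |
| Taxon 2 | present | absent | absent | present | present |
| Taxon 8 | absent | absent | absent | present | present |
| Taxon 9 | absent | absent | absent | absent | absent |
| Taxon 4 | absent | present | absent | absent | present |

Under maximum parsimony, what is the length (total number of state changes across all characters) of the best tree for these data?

Character polarity is set by the outgroup: the derived state is whichever differs from the outgroup's state, so for C3 the derived state is 'absent', and for the remaining characters it is 'present'.
C1: derived state 'present' in Taxon 2 only — an autapomorphy, so it tells us nothing about relationships among taxa.
C2: derived state 'present' in Taxon 3 and Taxon 4 only — synapomorphy for {Taxon 3, Taxon 4}.
C3 (derived state 'absent') is shared by all ingroup taxa — unites the whole ingroup.
C4: derived state 'present' in Taxon 2 and Taxon 8 only — synapomorphy for {Taxon 2, Taxon 8}.
C5: derived state 'present' in Taxon 2, Taxon 3, Taxon 4, and Taxon 8 only — synapomorphy for {Taxon 2, Taxon 3, Taxon 4, Taxon 8}.
Most parsimonious ingroup topology: (((Taxon 3,Taxon 4),(Taxon 2,Taxon 8)),Taxon 9).
Changes per character on this tree: C1: 1; C2: 1; C3: 1; C4: 1; C5: 1.
Total = 5.

5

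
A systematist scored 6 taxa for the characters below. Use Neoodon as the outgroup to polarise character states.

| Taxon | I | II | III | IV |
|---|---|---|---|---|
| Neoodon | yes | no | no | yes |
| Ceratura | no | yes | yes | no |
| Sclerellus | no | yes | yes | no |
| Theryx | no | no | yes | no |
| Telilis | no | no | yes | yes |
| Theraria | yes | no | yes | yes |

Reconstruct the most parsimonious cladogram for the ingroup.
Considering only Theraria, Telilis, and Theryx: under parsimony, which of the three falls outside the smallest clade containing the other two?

Character polarity is set by the outgroup: the derived state is whichever differs from the outgroup's state, so for I, IV the derived state is 'no', and for the remaining characters it is 'yes'.
I: derived state 'no' in Ceratura, Sclerellus, Telilis, and Theryx only — synapomorphy for {Ceratura, Sclerellus, Telilis, Theryx}.
II (derived state 'yes') is shared by Ceratura and Sclerellus — a synapomorphy uniting that clade.
All ingroup taxa share the derived state 'yes' for III; it defines the ingroup but does not resolve relationships within it.
Only Ceratura, Sclerellus, and Theryx show the derived state 'no' for IV, supporting them as a clade.
Most parsimonious ingroup topology: ((((Ceratura,Sclerellus),Theryx),Telilis),Theraria).
Telilis and Theryx share a more recent common ancestor with each other than either does with Theraria, so Theraria is the least closely related of the three.

Theraria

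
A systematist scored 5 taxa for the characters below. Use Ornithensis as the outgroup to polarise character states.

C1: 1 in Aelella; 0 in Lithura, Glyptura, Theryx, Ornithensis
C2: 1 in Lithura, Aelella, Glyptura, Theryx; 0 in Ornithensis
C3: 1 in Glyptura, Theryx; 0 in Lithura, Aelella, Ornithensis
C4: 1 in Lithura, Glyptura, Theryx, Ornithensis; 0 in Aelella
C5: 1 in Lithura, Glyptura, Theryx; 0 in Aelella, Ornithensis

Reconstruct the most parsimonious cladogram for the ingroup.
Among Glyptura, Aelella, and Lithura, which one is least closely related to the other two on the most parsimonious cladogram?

Aelella

Character polarity is set by the outgroup: the derived state is whichever differs from the outgroup's state, so for C4 the derived state is '0', and for the remaining characters it is '1'.
C1 (derived state '1') is unique to Aelella (autapomorphy; uninformative for grouping).
C2 (derived state '1') is shared by all ingroup taxa — unites the whole ingroup.
C3: derived state '1' in Glyptura and Theryx only — synapomorphy for {Glyptura, Theryx}.
C4 (derived state '0') is unique to Aelella (autapomorphy; uninformative for grouping).
Only Glyptura, Lithura, and Theryx show the derived state '1' for C5, supporting them as a clade.
Most parsimonious ingroup topology: (((Glyptura,Theryx),Lithura),Aelella).
Glyptura and Lithura share a more recent common ancestor with each other than either does with Aelella, so Aelella is the least closely related of the three.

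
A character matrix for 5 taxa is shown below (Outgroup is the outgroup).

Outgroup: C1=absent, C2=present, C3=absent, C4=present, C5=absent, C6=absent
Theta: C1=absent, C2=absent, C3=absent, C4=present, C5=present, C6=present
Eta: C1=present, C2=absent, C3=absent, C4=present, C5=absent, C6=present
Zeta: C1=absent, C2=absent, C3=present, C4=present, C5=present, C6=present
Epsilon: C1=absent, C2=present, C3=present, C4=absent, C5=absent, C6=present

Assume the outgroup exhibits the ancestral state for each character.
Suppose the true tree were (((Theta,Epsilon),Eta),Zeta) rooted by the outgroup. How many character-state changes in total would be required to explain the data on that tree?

Map each character onto (((Theta,Epsilon),Eta),Zeta) (rooted by Outgroup) and count the minimum state changes it requires (Fitch parsimony):
C1: 1; C2: 2; C3: 2; C4: 1; C5: 2; C6: 1.
Total tree length = 9.

9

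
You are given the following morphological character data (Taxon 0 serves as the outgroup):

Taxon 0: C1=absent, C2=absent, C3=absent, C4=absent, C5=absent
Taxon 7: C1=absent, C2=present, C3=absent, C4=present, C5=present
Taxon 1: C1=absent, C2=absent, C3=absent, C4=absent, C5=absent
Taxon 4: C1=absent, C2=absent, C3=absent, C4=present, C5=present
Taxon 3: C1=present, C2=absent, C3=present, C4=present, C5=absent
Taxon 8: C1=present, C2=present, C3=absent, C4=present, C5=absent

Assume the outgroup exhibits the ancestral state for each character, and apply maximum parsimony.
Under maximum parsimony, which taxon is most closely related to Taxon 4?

The outgroup has state 'absent' for every character, so 'present' is the derived state throughout.
C1 (derived state 'present') is shared by Taxon 3 and Taxon 8 — a synapomorphy uniting that clade.
C2 groups Taxon 7 and Taxon 8, which is incompatible with the clades supported by the remaining characters; treating it as convergent (homoplasy) costs fewer steps than any alternative tree.
C3 (derived state 'present') is unique to Taxon 3 (autapomorphy; uninformative for grouping).
C4 (derived state 'present') is shared by Taxon 3, Taxon 4, Taxon 7, and Taxon 8 — a synapomorphy uniting that clade.
C5 (derived state 'present') is shared by Taxon 4 and Taxon 7 — a synapomorphy uniting that clade.
Most parsimonious ingroup topology: (((Taxon 7,Taxon 4),(Taxon 3,Taxon 8)),Taxon 1).
Taxon 4 and Taxon 7 form a cherry on this tree, so they are sister taxa.

Taxon 7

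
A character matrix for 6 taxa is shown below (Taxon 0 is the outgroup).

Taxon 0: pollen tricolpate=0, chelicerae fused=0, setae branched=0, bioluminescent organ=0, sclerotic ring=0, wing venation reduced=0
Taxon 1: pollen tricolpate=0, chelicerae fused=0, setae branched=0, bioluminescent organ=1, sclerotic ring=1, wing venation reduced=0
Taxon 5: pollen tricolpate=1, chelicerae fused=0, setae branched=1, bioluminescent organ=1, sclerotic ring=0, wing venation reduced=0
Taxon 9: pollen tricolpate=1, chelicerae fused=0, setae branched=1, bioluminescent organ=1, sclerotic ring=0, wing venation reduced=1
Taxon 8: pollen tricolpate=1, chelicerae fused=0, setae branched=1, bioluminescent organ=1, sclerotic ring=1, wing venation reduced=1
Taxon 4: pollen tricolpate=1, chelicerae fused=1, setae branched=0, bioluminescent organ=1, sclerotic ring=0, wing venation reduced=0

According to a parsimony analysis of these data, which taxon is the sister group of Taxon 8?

The outgroup has state '0' for every character, so '1' is the derived state throughout.
pollen tricolpate: derived state '1' in Taxon 4, Taxon 5, Taxon 8, and Taxon 9 only — synapomorphy for {Taxon 4, Taxon 5, Taxon 8, Taxon 9}.
chelicerae fused (derived state '1') is unique to Taxon 4 (autapomorphy; uninformative for grouping).
setae branched: derived state '1' in Taxon 5, Taxon 8, and Taxon 9 only — synapomorphy for {Taxon 5, Taxon 8, Taxon 9}.
bioluminescent organ (derived state '1') is shared by all ingroup taxa — unites the whole ingroup.
sclerotic ring groups Taxon 1 and Taxon 8, which is incompatible with the clades supported by the remaining characters; treating it as convergent (homoplasy) costs fewer steps than any alternative tree.
wing venation reduced: derived state '1' in Taxon 8 and Taxon 9 only — synapomorphy for {Taxon 8, Taxon 9}.
Most parsimonious ingroup topology: (Taxon 1,((Taxon 5,(Taxon 9,Taxon 8)),Taxon 4)).
Taxon 8 and Taxon 9 form a cherry on this tree, so they are sister taxa.

Taxon 9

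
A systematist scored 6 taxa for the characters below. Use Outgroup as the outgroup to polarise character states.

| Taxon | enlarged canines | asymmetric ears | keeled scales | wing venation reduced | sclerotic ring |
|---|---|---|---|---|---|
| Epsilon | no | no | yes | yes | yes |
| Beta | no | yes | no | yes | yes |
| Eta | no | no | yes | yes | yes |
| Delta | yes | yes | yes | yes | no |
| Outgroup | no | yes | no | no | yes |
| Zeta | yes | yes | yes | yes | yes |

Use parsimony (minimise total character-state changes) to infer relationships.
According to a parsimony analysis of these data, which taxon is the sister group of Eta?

Epsilon

Character polarity is set by the outgroup: the derived state is whichever differs from the outgroup's state, so for asymmetric ears, sclerotic ring the derived state is 'no', and for the remaining characters it is 'yes'.
Only Delta and Zeta show the derived state 'yes' for enlarged canines, supporting them as a clade.
asymmetric ears (derived state 'no') is shared by Epsilon and Eta — a synapomorphy uniting that clade.
keeled scales (derived state 'yes') is shared by Delta, Epsilon, Eta, and Zeta — a synapomorphy uniting that clade.
wing venation reduced (derived state 'yes') is shared by all ingroup taxa — unites the whole ingroup.
sclerotic ring (derived state 'no') is unique to Delta (autapomorphy; uninformative for grouping).
Most parsimonious ingroup topology: (((Zeta,Delta),(Epsilon,Eta)),Beta).
Eta and Epsilon form a cherry on this tree, so they are sister taxa.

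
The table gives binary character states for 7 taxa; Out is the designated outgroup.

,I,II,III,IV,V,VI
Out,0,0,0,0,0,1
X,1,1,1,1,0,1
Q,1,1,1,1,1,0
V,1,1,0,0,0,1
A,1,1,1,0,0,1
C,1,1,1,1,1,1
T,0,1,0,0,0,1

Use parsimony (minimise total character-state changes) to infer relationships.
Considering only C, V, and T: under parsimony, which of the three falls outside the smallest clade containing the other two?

Character polarity is set by the outgroup: the derived state is whichever differs from the outgroup's state, so for VI the derived state is '0', and for the remaining characters it is '1'.
I: derived state '1' in A, C, Q, V, and X only — synapomorphy for {A, C, Q, V, X}.
All ingroup taxa share the derived state '1' for II; it defines the ingroup but does not resolve relationships within it.
Only A, C, Q, and X show the derived state '1' for III, supporting them as a clade.
IV (derived state '1') is shared by C, Q, and X — a synapomorphy uniting that clade.
Only C and Q show the derived state '1' for V, supporting them as a clade.
VI (derived state '0') is unique to Q (autapomorphy; uninformative for grouping).
Most parsimonious ingroup topology: ((((X,(Q,C)),A),V),T).
C and V share a more recent common ancestor with each other than either does with T, so T is the least closely related of the three.

T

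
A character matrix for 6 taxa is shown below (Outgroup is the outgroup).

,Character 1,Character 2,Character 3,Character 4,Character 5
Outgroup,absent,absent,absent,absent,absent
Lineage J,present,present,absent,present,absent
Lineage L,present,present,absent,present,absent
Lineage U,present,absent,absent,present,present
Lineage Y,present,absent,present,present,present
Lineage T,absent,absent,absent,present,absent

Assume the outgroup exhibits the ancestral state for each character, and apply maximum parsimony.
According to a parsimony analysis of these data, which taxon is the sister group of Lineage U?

The outgroup has state 'absent' for every character, so 'present' is the derived state throughout.
Only Lineage J, Lineage L, Lineage U, and Lineage Y show the derived state 'present' for Character 1, supporting them as a clade.
Only Lineage J and Lineage L show the derived state 'present' for Character 2, supporting them as a clade.
Character 3: derived state 'present' in Lineage Y only — an autapomorphy, so it tells us nothing about relationships among taxa.
All ingroup taxa share the derived state 'present' for Character 4; it defines the ingroup but does not resolve relationships within it.
Character 5: derived state 'present' in Lineage U and Lineage Y only — synapomorphy for {Lineage U, Lineage Y}.
Most parsimonious ingroup topology: (((Lineage J,Lineage L),(Lineage U,Lineage Y)),Lineage T).
Lineage U and Lineage Y form a cherry on this tree, so they are sister taxa.

Lineage Y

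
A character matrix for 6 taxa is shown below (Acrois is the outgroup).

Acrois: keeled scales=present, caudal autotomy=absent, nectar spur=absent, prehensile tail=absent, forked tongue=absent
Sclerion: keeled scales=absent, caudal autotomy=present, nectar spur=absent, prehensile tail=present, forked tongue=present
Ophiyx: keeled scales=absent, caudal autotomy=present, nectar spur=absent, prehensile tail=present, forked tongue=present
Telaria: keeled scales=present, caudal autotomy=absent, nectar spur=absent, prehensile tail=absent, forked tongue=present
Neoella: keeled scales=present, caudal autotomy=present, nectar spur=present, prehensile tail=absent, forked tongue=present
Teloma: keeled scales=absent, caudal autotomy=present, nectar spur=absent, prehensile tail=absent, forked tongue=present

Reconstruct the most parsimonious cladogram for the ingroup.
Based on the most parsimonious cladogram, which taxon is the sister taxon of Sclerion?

Character polarity is set by the outgroup: the derived state is whichever differs from the outgroup's state, so for keeled scales the derived state is 'absent', and for the remaining characters it is 'present'.
keeled scales: derived state 'absent' in Ophiyx, Sclerion, and Teloma only — synapomorphy for {Ophiyx, Sclerion, Teloma}.
Only Neoella, Ophiyx, Sclerion, and Teloma show the derived state 'present' for caudal autotomy, supporting them as a clade.
nectar spur (derived state 'present') is unique to Neoella (autapomorphy; uninformative for grouping).
prehensile tail (derived state 'present') is shared by Ophiyx and Sclerion — a synapomorphy uniting that clade.
forked tongue (derived state 'present') is shared by all ingroup taxa — unites the whole ingroup.
Most parsimonious ingroup topology: ((((Sclerion,Ophiyx),Teloma),Neoella),Telaria).
Sclerion and Ophiyx form a cherry on this tree, so they are sister taxa.

Ophiyx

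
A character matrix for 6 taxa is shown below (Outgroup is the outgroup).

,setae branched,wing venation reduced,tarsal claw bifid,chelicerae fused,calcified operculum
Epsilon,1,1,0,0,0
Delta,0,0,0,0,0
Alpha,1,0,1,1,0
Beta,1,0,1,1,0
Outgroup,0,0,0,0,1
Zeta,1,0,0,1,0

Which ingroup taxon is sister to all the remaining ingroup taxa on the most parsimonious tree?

Character polarity is set by the outgroup: the derived state is whichever differs from the outgroup's state, so for calcified operculum the derived state is '0', and for the remaining characters it is '1'.
Only Alpha, Beta, Epsilon, and Zeta show the derived state '1' for setae branched, supporting them as a clade.
wing venation reduced (derived state '1') is unique to Epsilon (autapomorphy; uninformative for grouping).
Only Alpha and Beta show the derived state '1' for tarsal claw bifid, supporting them as a clade.
Only Alpha, Beta, and Zeta show the derived state '1' for chelicerae fused, supporting them as a clade.
All ingroup taxa share the derived state '0' for calcified operculum; it defines the ingroup but does not resolve relationships within it.
Most parsimonious ingroup topology: (((Zeta,(Beta,Alpha)),Epsilon),Delta).
Delta is sister to the clade containing all other ingroup taxa, so it is the earliest-diverging (most basal) ingroup lineage.

Delta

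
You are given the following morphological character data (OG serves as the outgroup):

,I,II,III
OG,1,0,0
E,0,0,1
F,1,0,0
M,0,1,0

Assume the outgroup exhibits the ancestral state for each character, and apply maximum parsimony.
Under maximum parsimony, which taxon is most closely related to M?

Character polarity is set by the outgroup: the derived state is whichever differs from the outgroup's state, so for I the derived state is '0', and for the remaining characters it is '1'.
I (derived state '0') is shared by E and M — a synapomorphy uniting that clade.
II: derived state '1' in M only — an autapomorphy, so it tells us nothing about relationships among taxa.
III (derived state '1') is unique to E (autapomorphy; uninformative for grouping).
Most parsimonious ingroup topology: ((E,M),F).
M and E form a cherry on this tree, so they are sister taxa.

E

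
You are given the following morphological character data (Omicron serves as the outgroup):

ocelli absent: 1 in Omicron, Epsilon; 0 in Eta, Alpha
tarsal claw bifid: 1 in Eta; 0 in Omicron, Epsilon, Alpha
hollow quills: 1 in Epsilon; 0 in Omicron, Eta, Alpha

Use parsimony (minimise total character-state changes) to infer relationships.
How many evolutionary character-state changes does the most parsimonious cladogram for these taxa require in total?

Character polarity is set by the outgroup: the derived state is whichever differs from the outgroup's state, so for ocelli absent the derived state is '0', and for the remaining characters it is '1'.
ocelli absent (derived state '0') is shared by Alpha and Eta — a synapomorphy uniting that clade.
tarsal claw bifid (derived state '1') is unique to Eta (autapomorphy; uninformative for grouping).
hollow quills: derived state '1' in Epsilon only — an autapomorphy, so it tells us nothing about relationships among taxa.
Most parsimonious ingroup topology: ((Eta,Alpha),Epsilon).
Changes per character on this tree: ocelli absent: 1; tarsal claw bifid: 1; hollow quills: 1.
Total = 3.

3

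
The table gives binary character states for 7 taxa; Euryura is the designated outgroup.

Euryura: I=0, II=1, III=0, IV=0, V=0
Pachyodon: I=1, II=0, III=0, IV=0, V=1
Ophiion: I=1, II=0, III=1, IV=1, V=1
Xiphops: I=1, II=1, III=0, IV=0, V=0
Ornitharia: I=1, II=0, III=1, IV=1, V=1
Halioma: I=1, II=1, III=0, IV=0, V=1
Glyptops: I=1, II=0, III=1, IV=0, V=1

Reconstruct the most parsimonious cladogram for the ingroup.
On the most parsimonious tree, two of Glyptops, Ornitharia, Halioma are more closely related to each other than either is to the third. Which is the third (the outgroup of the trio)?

Halioma

Character polarity is set by the outgroup: the derived state is whichever differs from the outgroup's state, so for II the derived state is '0', and for the remaining characters it is '1'.
All ingroup taxa share the derived state '1' for I; it defines the ingroup but does not resolve relationships within it.
Only Glyptops, Ophiion, Ornitharia, and Pachyodon show the derived state '0' for II, supporting them as a clade.
Only Glyptops, Ophiion, and Ornitharia show the derived state '1' for III, supporting them as a clade.
IV (derived state '1') is shared by Ophiion and Ornitharia — a synapomorphy uniting that clade.
V (derived state '1') is shared by Glyptops, Halioma, Ophiion, Ornitharia, and Pachyodon — a synapomorphy uniting that clade.
Most parsimonious ingroup topology: (((Pachyodon,((Ophiion,Ornitharia),Glyptops)),Halioma),Xiphops).
Glyptops and Ornitharia share a more recent common ancestor with each other than either does with Halioma, so Halioma is the least closely related of the three.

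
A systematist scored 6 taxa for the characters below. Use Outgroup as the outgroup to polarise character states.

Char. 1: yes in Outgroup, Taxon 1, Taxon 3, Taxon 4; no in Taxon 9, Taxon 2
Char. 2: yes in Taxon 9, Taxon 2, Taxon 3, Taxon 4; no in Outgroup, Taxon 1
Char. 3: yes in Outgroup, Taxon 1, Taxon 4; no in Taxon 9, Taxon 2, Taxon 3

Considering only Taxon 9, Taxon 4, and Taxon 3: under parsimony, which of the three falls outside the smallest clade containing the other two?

Character polarity is set by the outgroup: the derived state is whichever differs from the outgroup's state, so for Char. 1, Char. 3 the derived state is 'no', and for the remaining characters it is 'yes'.
Char. 1: derived state 'no' in Taxon 2 and Taxon 9 only — synapomorphy for {Taxon 2, Taxon 9}.
Char. 2: derived state 'yes' in Taxon 2, Taxon 3, Taxon 4, and Taxon 9 only — synapomorphy for {Taxon 2, Taxon 3, Taxon 4, Taxon 9}.
Char. 3 (derived state 'no') is shared by Taxon 2, Taxon 3, and Taxon 9 — a synapomorphy uniting that clade.
Most parsimonious ingroup topology: ((((Taxon 9,Taxon 2),Taxon 3),Taxon 4),Taxon 1).
Taxon 9 and Taxon 3 share a more recent common ancestor with each other than either does with Taxon 4, so Taxon 4 is the least closely related of the three.

Taxon 4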